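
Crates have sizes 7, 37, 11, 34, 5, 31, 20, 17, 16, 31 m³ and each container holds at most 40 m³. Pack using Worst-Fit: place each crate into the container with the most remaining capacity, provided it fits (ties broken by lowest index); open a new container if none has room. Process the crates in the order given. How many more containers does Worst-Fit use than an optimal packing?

0

Worst-Fit: [7,11,5,16] [37] [34] [31] [20,17] [31] → 6 containers.
Total size 209 m³; any packing needs at least ⌈209/40⌉ = 6 containers.
So 6 is already optimal.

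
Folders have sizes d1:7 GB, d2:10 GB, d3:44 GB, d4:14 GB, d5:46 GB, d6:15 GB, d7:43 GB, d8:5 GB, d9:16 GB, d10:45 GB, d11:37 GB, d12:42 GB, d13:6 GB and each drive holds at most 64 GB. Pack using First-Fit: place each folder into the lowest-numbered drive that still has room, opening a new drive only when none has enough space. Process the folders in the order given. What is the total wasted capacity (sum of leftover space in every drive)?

54

Put d1 (7 GB) in drive 1; 57 GB remain.
Put d2 (10 GB) in drive 1; 47 GB remain.
Put d3 (44 GB) in drive 1; 3 GB remain.
Put d4 (14 GB) in drive 2; 50 GB remain.
Put d5 (46 GB) in drive 2; 4 GB remain.
Put d6 (15 GB) in drive 3; 49 GB remain.
Put d7 (43 GB) in drive 3; 6 GB remain.
Put d8 (5 GB) in drive 3; 1 GB remain.
Put d9 (16 GB) in drive 4; 48 GB remain.
Put d10 (45 GB) in drive 4; 3 GB remain.
Put d11 (37 GB) in drive 5; 27 GB remain.
Put d12 (42 GB) in drive 6; 22 GB remain.
Put d13 (6 GB) in drive 5; 21 GB remain.
6 drives × 64 GB = 384 GB; used 330 GB; unused 54 GB.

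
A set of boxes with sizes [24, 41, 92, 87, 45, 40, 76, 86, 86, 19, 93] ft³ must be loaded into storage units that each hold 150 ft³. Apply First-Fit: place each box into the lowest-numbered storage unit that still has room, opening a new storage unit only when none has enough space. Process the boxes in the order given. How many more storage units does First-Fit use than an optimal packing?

1

First-Fit: [24,41,45,40] [92,19] [87] [76] [86] [86] [93] → 7 storage units.
6 boxes exceed 75 ft³ (half the capacity), and no two of those can share a storage unit, so at least 6 storage units are needed.
An optimal packing achieves that bound: [93,45] [92,41] [87,40,19] [86,24] [86] [76] → 6 storage units.
Excess: 7 − 6 = 1.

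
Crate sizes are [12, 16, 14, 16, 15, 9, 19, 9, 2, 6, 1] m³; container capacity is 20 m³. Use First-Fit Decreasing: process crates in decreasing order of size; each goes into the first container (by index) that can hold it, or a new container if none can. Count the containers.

Sorted descending: 19, 16, 16, 15, 14, 12, 9, 9, 6, 2, 1.
container 1: place 19 m³, 1 m³ left
container 2: place 16 m³, 4 m³ left
container 3: place 16 m³, 4 m³ left
container 4: place 15 m³, 5 m³ left
container 5: place 14 m³, 6 m³ left
container 6: place 12 m³, 8 m³ left
container 7: place 9 m³, 11 m³ left
container 7: place 9 m³, 2 m³ left
container 5: place 6 m³, 0 m³ left
container 2: place 2 m³, 2 m³ left
container 1: place 1 m³, 0 m³ left
Final containers: [19,1] [16,2] [16] [15] [14,6] [12] [9,9].

7 containers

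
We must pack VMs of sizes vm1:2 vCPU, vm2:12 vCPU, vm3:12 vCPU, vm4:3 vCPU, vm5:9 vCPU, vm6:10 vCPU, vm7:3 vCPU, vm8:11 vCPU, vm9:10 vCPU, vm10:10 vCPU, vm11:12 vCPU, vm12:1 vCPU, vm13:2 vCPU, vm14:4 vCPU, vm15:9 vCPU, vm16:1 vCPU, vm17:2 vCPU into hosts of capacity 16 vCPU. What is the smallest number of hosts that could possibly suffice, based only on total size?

8 hosts

Total size = 2 + 12 + 12 + 3 + 9 + 10 + 3 + 11 + 10 + 10 + 12 + 1 + 2 + 4 + 9 + 1 + 2 = 113 vCPU.
⌈113 / 16⌉ = 8.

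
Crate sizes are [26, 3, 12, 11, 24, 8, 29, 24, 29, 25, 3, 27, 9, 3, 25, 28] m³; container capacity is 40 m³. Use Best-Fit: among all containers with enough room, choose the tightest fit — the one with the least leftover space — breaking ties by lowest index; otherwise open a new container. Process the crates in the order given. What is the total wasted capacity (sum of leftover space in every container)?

Put 26 m³ in container 1; 14 m³ remain.
Put 3 m³ in container 1; 11 m³ remain.
Put 12 m³ in container 2; 28 m³ remain.
Put 11 m³ in container 1; 0 m³ remain.
Put 24 m³ in container 2; 4 m³ remain.
Put 8 m³ in container 3; 32 m³ remain.
Put 29 m³ in container 3; 3 m³ remain.
Put 24 m³ in container 4; 16 m³ remain.
Put 29 m³ in container 5; 11 m³ remain.
Put 25 m³ in container 6; 15 m³ remain.
Put 3 m³ in container 3; 0 m³ remain.
Put 27 m³ in container 7; 13 m³ remain.
Put 9 m³ in container 5; 2 m³ remain.
Put 3 m³ in container 2; 1 m³ remain.
Put 25 m³ in container 8; 15 m³ remain.
Put 28 m³ in container 9; 12 m³ remain.
9 containers × 40 m³ = 360 m³; used 286 m³; unused 74 m³.

74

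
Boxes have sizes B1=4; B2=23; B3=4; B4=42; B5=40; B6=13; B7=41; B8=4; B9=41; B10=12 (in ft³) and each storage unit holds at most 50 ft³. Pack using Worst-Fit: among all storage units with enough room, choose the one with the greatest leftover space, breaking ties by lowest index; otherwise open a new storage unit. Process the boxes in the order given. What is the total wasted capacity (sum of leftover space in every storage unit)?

76

B1 (4 ft³) → storage unit 1 (remaining 46 ft³)
B2 (23 ft³) → storage unit 1 (remaining 23 ft³)
B3 (4 ft³) → storage unit 1 (remaining 19 ft³)
B4 (42 ft³) → storage unit 2 (remaining 8 ft³)
B5 (40 ft³) → storage unit 3 (remaining 10 ft³)
B6 (13 ft³) → storage unit 1 (remaining 6 ft³)
B7 (41 ft³) → storage unit 4 (remaining 9 ft³)
B8 (4 ft³) → storage unit 3 (remaining 6 ft³)
B9 (41 ft³) → storage unit 5 (remaining 9 ft³)
B10 (12 ft³) → storage unit 6 (remaining 38 ft³)
6 storage units × 50 ft³ = 300 ft³; used 224 ft³; unused 76 ft³.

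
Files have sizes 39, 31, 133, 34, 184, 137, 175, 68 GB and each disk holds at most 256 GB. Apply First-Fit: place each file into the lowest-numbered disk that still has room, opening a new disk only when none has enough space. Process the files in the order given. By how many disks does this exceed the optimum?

0

First-Fit: [39,31,133,34] [184,68] [137] [175] → 4 disks.
Total size 801 GB; any packing needs at least ⌈801/256⌉ = 4 disks.
So 4 is already optimal.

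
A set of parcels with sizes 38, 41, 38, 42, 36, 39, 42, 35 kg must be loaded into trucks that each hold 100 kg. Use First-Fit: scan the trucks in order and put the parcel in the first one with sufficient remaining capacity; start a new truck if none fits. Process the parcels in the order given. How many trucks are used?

4 trucks

truck 1: place 38 kg, 62 kg left
truck 1: place 41 kg, 21 kg left
truck 2: place 38 kg, 62 kg left
truck 2: place 42 kg, 20 kg left
truck 3: place 36 kg, 64 kg left
truck 3: place 39 kg, 25 kg left
truck 4: place 42 kg, 58 kg left
truck 4: place 35 kg, 23 kg left
Final trucks: [38,41] [38,42] [36,39] [42,35].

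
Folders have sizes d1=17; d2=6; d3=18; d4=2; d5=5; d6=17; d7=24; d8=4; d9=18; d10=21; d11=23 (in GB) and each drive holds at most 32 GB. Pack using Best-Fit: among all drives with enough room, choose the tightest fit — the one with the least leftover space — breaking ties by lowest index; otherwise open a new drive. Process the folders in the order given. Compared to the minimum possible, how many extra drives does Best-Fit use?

0

Best-Fit: [17,6,2,5] [18] [17] [24,4] [18] [21] [23] → 7 drives.
7 folders exceed 16 GB (half the capacity), and no two of those can share a drive, so at least 7 drives are needed.
So 7 is already optimal.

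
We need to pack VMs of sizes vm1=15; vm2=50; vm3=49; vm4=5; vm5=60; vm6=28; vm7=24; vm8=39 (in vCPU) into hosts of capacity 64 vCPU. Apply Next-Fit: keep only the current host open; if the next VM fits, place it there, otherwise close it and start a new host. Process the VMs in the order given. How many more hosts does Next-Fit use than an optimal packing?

1

Next-Fit: [15] [50] [49,5] [60] [28,24] [39] → 6 hosts.
Total size 270 vCPU; any packing needs at least ⌈270/64⌉ = 5 hosts.
An optimal packing achieves that bound: [60] [50,5] [49,15] [39,24] [28] → 5 hosts.
Excess: 6 − 5 = 1.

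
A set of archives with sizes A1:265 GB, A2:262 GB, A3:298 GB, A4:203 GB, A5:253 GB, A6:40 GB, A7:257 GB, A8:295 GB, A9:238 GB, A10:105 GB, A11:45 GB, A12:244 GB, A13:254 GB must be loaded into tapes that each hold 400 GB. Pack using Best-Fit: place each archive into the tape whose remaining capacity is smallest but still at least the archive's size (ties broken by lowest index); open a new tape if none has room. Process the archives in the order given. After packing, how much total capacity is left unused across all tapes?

1241

Put A1 (265 GB) in tape 1; 135 GB remain.
Put A2 (262 GB) in tape 2; 138 GB remain.
Put A3 (298 GB) in tape 3; 102 GB remain.
Put A4 (203 GB) in tape 4; 197 GB remain.
Put A5 (253 GB) in tape 5; 147 GB remain.
Put A6 (40 GB) in tape 3; 62 GB remain.
Put A7 (257 GB) in tape 6; 143 GB remain.
Put A8 (295 GB) in tape 7; 105 GB remain.
Put A9 (238 GB) in tape 8; 162 GB remain.
Put A10 (105 GB) in tape 7; 0 GB remain.
Put A11 (45 GB) in tape 3; 17 GB remain.
Put A12 (244 GB) in tape 9; 156 GB remain.
Put A13 (254 GB) in tape 10; 146 GB remain.
10 tapes × 400 GB = 4000 GB; used 2759 GB; unused 1241 GB.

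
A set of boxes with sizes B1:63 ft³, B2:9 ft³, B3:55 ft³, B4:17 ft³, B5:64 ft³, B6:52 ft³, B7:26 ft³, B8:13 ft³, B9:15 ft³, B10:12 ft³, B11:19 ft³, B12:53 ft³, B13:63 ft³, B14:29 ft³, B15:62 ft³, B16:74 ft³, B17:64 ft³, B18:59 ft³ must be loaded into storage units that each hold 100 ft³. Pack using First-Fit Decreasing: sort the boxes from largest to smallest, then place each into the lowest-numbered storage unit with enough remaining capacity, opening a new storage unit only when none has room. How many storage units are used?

10

Sorted descending: 74, 64, 64, 63, 63, 62, 59, 55, 53, 52, 29, 26, 19, 17, 15, 13, 12, 9.
storage unit 1: place 74 ft³, 26 ft³ left
storage unit 2: place 64 ft³, 36 ft³ left
storage unit 3: place 64 ft³, 36 ft³ left
storage unit 4: place 63 ft³, 37 ft³ left
storage unit 5: place 63 ft³, 37 ft³ left
storage unit 6: place 62 ft³, 38 ft³ left
storage unit 7: place 59 ft³, 41 ft³ left
storage unit 8: place 55 ft³, 45 ft³ left
storage unit 9: place 53 ft³, 47 ft³ left
storage unit 10: place 52 ft³, 48 ft³ left
storage unit 2: place 29 ft³, 7 ft³ left
storage unit 1: place 26 ft³, 0 ft³ left
storage unit 3: place 19 ft³, 17 ft³ left
storage unit 3: place 17 ft³, 0 ft³ left
storage unit 4: place 15 ft³, 22 ft³ left
storage unit 4: place 13 ft³, 9 ft³ left
storage unit 5: place 12 ft³, 25 ft³ left
storage unit 4: place 9 ft³, 0 ft³ left
Final storage units: [74,26] [64,29] [64,19,17] [63,15,13,9] [63,12] [62] [59] [55] [53] [52].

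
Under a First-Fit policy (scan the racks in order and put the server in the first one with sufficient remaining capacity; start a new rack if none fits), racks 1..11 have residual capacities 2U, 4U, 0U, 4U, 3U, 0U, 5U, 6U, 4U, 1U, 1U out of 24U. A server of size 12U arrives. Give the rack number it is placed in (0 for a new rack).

0

No rack has ≥ 12U free, so a new rack is opened.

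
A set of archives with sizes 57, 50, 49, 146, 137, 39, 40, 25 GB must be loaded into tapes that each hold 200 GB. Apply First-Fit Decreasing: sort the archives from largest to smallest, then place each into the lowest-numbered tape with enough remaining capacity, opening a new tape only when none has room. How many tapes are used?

Sorted descending: 146, 137, 57, 50, 49, 40, 39, 25.
Put 146 GB in tape 1; 54 GB remain.
Put 137 GB in tape 2; 63 GB remain.
Put 57 GB in tape 2; 6 GB remain.
Put 50 GB in tape 1; 4 GB remain.
Put 49 GB in tape 3; 151 GB remain.
Put 40 GB in tape 3; 111 GB remain.
Put 39 GB in tape 3; 72 GB remain.
Put 25 GB in tape 3; 47 GB remain.
Final tapes: [146,50] [137,57] [49,40,39,25].

3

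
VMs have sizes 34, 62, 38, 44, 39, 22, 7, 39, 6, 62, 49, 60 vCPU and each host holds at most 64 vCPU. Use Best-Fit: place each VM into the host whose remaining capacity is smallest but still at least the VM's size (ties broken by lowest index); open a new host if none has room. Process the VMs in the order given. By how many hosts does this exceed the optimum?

0

Best-Fit: [34] [62] [38] [44,7,6] [39,22] [39] [62] [49] [60] → 9 hosts.
9 VMs exceed 32 vCPU (half the capacity), and no two of those can share a host, so at least 9 hosts are needed.
So 9 is already optimal.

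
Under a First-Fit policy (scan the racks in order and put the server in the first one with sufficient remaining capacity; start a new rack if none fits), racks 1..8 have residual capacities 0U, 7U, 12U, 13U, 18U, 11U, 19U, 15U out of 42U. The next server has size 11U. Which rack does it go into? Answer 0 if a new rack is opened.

3

Racks with room: rack 3 (12U), rack 4 (13U), rack 5 (18U), rack 6 (11U), rack 7 (19U), rack 8 (15U).
The first with room is rack 3.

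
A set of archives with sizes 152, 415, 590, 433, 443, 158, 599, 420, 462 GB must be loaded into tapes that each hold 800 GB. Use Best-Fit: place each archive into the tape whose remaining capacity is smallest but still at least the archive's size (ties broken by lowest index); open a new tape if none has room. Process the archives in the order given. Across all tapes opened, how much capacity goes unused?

1928

Put 152 GB in tape 1; 648 GB remain.
Put 415 GB in tape 1; 233 GB remain.
Put 590 GB in tape 2; 210 GB remain.
Put 433 GB in tape 3; 367 GB remain.
Put 443 GB in tape 4; 357 GB remain.
Put 158 GB in tape 2; 52 GB remain.
Put 599 GB in tape 5; 201 GB remain.
Put 420 GB in tape 6; 380 GB remain.
Put 462 GB in tape 7; 338 GB remain.
7 tapes × 800 GB = 5600 GB; used 3672 GB; unused 1928 GB.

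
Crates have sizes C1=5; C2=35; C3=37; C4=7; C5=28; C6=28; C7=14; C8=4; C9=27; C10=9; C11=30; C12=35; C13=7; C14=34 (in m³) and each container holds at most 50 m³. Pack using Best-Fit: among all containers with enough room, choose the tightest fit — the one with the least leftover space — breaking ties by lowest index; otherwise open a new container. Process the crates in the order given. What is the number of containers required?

C1 (5 m³) → container 1 (remaining 45 m³)
C2 (35 m³) → container 1 (remaining 10 m³)
C3 (37 m³) → container 2 (remaining 13 m³)
C4 (7 m³) → container 1 (remaining 3 m³)
C5 (28 m³) → container 3 (remaining 22 m³)
C6 (28 m³) → container 4 (remaining 22 m³)
C7 (14 m³) → container 3 (remaining 8 m³)
C8 (4 m³) → container 3 (remaining 4 m³)
C9 (27 m³) → container 5 (remaining 23 m³)
C10 (9 m³) → container 2 (remaining 4 m³)
C11 (30 m³) → container 6 (remaining 20 m³)
C12 (35 m³) → container 7 (remaining 15 m³)
C13 (7 m³) → container 7 (remaining 8 m³)
C14 (34 m³) → container 8 (remaining 16 m³)
Final containers: [5,35,7] [37,9] [28,14,4] [28] [27] [30] [35,7] [34].

8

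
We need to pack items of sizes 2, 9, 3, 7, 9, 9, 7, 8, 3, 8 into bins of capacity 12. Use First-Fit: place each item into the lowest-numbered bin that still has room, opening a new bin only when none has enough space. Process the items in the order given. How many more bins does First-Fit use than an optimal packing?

First-Fit: [2,9] [3,7] [9,3] [9] [7] [8] [8] → 7 bins.
7 items exceed 6 (half the capacity), and no two of those can share a bin, so at least 7 bins are needed.
So 7 is already optimal.

0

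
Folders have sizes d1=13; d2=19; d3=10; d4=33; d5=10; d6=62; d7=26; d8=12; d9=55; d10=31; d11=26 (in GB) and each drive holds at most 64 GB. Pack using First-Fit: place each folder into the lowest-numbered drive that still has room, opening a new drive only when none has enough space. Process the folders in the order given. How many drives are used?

5 drives

Put d1 (13 GB) in drive 1; 51 GB remain.
Put d2 (19 GB) in drive 1; 32 GB remain.
Put d3 (10 GB) in drive 1; 22 GB remain.
Put d4 (33 GB) in drive 2; 31 GB remain.
Put d5 (10 GB) in drive 1; 12 GB remain.
Put d6 (62 GB) in drive 3; 2 GB remain.
Put d7 (26 GB) in drive 2; 5 GB remain.
Put d8 (12 GB) in drive 1; 0 GB remain.
Put d9 (55 GB) in drive 4; 9 GB remain.
Put d10 (31 GB) in drive 5; 33 GB remain.
Put d11 (26 GB) in drive 5; 7 GB remain.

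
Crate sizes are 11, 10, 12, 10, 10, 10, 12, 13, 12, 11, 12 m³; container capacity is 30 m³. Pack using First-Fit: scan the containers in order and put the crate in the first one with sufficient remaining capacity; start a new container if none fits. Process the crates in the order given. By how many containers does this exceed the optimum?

First-Fit: [11,10] [12,10] [10,10] [12,13] [12,11] [12] → 6 containers.
Total size 123 m³; any packing needs at least ⌈123/30⌉ = 5 containers.
An optimal packing achieves that bound: [13,12] [12,12] [12,11] [11,10] [10,10,10] → 5 containers.
Excess: 6 − 5 = 1.

1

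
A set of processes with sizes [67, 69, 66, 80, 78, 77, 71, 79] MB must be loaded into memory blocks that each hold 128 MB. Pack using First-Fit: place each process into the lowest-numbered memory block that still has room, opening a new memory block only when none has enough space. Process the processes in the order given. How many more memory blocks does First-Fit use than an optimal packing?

0

First-Fit: [67] [69] [66] [80] [78] [77] [71] [79] → 8 memory blocks.
8 processes exceed 64 MB (half the capacity), and no two of those can share a memory block, so at least 8 memory blocks are needed.
So 8 is already optimal.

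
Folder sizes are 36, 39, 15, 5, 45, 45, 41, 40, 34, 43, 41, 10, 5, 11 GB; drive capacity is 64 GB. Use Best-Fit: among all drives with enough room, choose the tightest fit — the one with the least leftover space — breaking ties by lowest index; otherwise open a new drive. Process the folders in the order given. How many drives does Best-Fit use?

9

drive 1: place 36 GB, 28 GB left
drive 2: place 39 GB, 25 GB left
drive 2: place 15 GB, 10 GB left
drive 2: place 5 GB, 5 GB left
drive 3: place 45 GB, 19 GB left
drive 4: place 45 GB, 19 GB left
drive 5: place 41 GB, 23 GB left
drive 6: place 40 GB, 24 GB left
drive 7: place 34 GB, 30 GB left
drive 8: place 43 GB, 21 GB left
drive 9: place 41 GB, 23 GB left
drive 3: place 10 GB, 9 GB left
drive 2: place 5 GB, 0 GB left
drive 4: place 11 GB, 8 GB left
Final drives: [36] [39,15,5,5] [45,10] [45,11] [41] [40] [34] [43] [41].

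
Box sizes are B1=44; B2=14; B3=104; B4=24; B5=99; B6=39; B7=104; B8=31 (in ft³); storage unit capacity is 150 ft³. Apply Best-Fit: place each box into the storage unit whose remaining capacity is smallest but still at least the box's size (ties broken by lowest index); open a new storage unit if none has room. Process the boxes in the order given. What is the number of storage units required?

4

storage unit 1: place B1 (44 ft³), 106 ft³ left
storage unit 1: place B2 (14 ft³), 92 ft³ left
storage unit 2: place B3 (104 ft³), 46 ft³ left
storage unit 2: place B4 (24 ft³), 22 ft³ left
storage unit 3: place B5 (99 ft³), 51 ft³ left
storage unit 3: place B6 (39 ft³), 12 ft³ left
storage unit 4: place B7 (104 ft³), 46 ft³ left
storage unit 4: place B8 (31 ft³), 15 ft³ left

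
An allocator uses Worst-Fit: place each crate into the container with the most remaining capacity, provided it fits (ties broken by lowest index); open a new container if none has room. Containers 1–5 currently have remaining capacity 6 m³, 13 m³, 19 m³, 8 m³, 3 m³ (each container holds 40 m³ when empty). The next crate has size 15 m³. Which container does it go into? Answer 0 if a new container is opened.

3

Containers with room: container 3 (19 m³).
Most room is container 3 with 19 m³ free.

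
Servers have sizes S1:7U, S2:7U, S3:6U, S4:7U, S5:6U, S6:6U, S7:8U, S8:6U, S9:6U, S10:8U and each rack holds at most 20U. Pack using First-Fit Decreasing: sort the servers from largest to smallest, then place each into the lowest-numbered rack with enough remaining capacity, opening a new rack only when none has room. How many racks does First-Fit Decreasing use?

Sorted descending: 8, 8, 7, 7, 7, 6, 6, 6, 6, 6.
8U → rack 1 (remaining 12U)
8U → rack 1 (remaining 4U)
7U → rack 2 (remaining 13U)
7U → rack 2 (remaining 6U)
7U → rack 3 (remaining 13U)
6U → rack 2 (remaining 0U)
6U → rack 3 (remaining 7U)
6U → rack 3 (remaining 1U)
6U → rack 4 (remaining 14U)
6U → rack 4 (remaining 8U)

4 racks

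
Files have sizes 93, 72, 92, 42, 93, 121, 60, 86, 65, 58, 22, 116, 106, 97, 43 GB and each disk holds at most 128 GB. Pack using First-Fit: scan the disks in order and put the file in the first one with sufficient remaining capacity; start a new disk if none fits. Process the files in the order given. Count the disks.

disk 1: place 93 GB, 35 GB left
disk 2: place 72 GB, 56 GB left
disk 3: place 92 GB, 36 GB left
disk 2: place 42 GB, 14 GB left
disk 4: place 93 GB, 35 GB left
disk 5: place 121 GB, 7 GB left
disk 6: place 60 GB, 68 GB left
disk 7: place 86 GB, 42 GB left
disk 6: place 65 GB, 3 GB left
disk 8: place 58 GB, 70 GB left
disk 1: place 22 GB, 13 GB left
disk 9: place 116 GB, 12 GB left
disk 10: place 106 GB, 22 GB left
disk 11: place 97 GB, 31 GB left
disk 8: place 43 GB, 27 GB left

11 disks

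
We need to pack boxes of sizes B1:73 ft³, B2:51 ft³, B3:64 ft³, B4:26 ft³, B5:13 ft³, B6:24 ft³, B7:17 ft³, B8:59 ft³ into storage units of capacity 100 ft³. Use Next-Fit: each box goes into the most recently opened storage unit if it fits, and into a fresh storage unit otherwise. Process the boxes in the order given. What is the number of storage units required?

storage unit 1: place B1 (73 ft³), 27 ft³ left
storage unit 2: place B2 (51 ft³), 49 ft³ left
storage unit 3: place B3 (64 ft³), 36 ft³ left
storage unit 3: place B4 (26 ft³), 10 ft³ left
storage unit 4: place B5 (13 ft³), 87 ft³ left
storage unit 4: place B6 (24 ft³), 63 ft³ left
storage unit 4: place B7 (17 ft³), 46 ft³ left
storage unit 5: place B8 (59 ft³), 41 ft³ left
Final storage units: [73] [51] [64,26] [13,24,17] [59].

5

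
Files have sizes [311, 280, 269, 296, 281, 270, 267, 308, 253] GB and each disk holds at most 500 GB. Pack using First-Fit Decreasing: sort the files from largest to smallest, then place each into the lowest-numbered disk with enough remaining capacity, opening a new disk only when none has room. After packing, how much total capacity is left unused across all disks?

1965

Sorted descending: 311, 308, 296, 281, 280, 270, 269, 267, 253.
disk 1: place 311 GB, 189 GB left
disk 2: place 308 GB, 192 GB left
disk 3: place 296 GB, 204 GB left
disk 4: place 281 GB, 219 GB left
disk 5: place 280 GB, 220 GB left
disk 6: place 270 GB, 230 GB left
disk 7: place 269 GB, 231 GB left
disk 8: place 267 GB, 233 GB left
disk 9: place 253 GB, 247 GB left
9 disks × 500 GB = 4500 GB; used 2535 GB; unused 1965 GB.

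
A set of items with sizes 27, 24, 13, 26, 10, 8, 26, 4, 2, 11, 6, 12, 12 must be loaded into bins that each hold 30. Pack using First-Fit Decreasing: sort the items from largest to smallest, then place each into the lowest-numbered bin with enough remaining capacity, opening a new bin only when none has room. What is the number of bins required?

Sorted descending: 27, 26, 26, 24, 13, 12, 12, 11, 10, 8, 6, 4, 2.
bin 1: place 27, 3 left
bin 2: place 26, 4 left
bin 3: place 26, 4 left
bin 4: place 24, 6 left
bin 5: place 13, 17 left
bin 5: place 12, 5 left
bin 6: place 12, 18 left
bin 6: place 11, 7 left
bin 7: place 10, 20 left
bin 7: place 8, 12 left
bin 4: place 6, 0 left
bin 2: place 4, 0 left
bin 1: place 2, 1 left

7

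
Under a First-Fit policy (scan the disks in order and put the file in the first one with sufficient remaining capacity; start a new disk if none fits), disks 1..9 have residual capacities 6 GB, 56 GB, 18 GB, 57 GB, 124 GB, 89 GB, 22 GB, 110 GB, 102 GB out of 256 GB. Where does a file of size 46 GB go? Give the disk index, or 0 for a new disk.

Disks with room: disk 2 (56 GB), disk 4 (57 GB), disk 5 (124 GB), disk 6 (89 GB), disk 8 (110 GB), disk 9 (102 GB).
The first with room is disk 2.

2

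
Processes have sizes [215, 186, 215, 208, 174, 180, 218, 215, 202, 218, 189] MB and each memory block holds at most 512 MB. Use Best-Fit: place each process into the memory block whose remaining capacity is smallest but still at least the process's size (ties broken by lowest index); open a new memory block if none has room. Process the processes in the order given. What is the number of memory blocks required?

215 MB → memory block 1 (remaining 297 MB)
186 MB → memory block 1 (remaining 111 MB)
215 MB → memory block 2 (remaining 297 MB)
208 MB → memory block 2 (remaining 89 MB)
174 MB → memory block 3 (remaining 338 MB)
180 MB → memory block 3 (remaining 158 MB)
218 MB → memory block 4 (remaining 294 MB)
215 MB → memory block 4 (remaining 79 MB)
202 MB → memory block 5 (remaining 310 MB)
218 MB → memory block 5 (remaining 92 MB)
189 MB → memory block 6 (remaining 323 MB)

6 memory blocks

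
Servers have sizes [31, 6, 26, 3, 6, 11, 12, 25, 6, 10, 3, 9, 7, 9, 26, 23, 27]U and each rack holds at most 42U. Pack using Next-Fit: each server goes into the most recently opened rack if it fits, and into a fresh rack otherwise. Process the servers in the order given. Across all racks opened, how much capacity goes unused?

Put 31U in rack 1; 11U remain.
Put 6U in rack 1; 5U remain.
Put 26U in rack 2; 16U remain.
Put 3U in rack 2; 13U remain.
Put 6U in rack 2; 7U remain.
Put 11U in rack 3; 31U remain.
Put 12U in rack 3; 19U remain.
Put 25U in rack 4; 17U remain.
Put 6U in rack 4; 11U remain.
Put 10U in rack 4; 1U remain.
Put 3U in rack 5; 39U remain.
Put 9U in rack 5; 30U remain.
Put 7U in rack 5; 23U remain.
Put 9U in rack 5; 14U remain.
Put 26U in rack 6; 16U remain.
Put 23U in rack 7; 19U remain.
Put 27U in rack 8; 15U remain.
8 racks × 42U = 336U; used 240U; unused 96U.

96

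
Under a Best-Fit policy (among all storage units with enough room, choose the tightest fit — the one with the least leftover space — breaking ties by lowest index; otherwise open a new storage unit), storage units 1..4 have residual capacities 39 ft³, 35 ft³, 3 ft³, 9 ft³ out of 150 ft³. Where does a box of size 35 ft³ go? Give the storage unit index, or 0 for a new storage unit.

Storage units with room: storage unit 1 (39 ft³), storage unit 2 (35 ft³).
Tightest fit is storage unit 2 with 35 ft³ free.

2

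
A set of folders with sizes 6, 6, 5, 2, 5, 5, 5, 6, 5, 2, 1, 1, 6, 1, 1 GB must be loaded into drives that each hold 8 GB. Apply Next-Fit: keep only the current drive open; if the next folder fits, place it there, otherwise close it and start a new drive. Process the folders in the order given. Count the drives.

6 GB → drive 1 (remaining 2 GB)
6 GB → drive 2 (remaining 2 GB)
5 GB → drive 3 (remaining 3 GB)
2 GB → drive 3 (remaining 1 GB)
5 GB → drive 4 (remaining 3 GB)
5 GB → drive 5 (remaining 3 GB)
5 GB → drive 6 (remaining 3 GB)
6 GB → drive 7 (remaining 2 GB)
5 GB → drive 8 (remaining 3 GB)
2 GB → drive 8 (remaining 1 GB)
1 GB → drive 8 (remaining 0 GB)
1 GB → drive 9 (remaining 7 GB)
6 GB → drive 9 (remaining 1 GB)
1 GB → drive 9 (remaining 0 GB)
1 GB → drive 10 (remaining 7 GB)

10 drives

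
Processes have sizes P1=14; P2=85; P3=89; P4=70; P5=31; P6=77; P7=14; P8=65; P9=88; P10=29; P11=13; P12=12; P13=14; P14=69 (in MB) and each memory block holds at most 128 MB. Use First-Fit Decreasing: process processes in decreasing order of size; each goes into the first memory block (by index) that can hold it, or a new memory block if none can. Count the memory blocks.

Sorted descending: 89, 88, 85, 77, 70, 69, 65, 31, 29, 14, 14, 14, 13, 12.
89 MB → memory block 1 (remaining 39 MB)
88 MB → memory block 2 (remaining 40 MB)
85 MB → memory block 3 (remaining 43 MB)
77 MB → memory block 4 (remaining 51 MB)
70 MB → memory block 5 (remaining 58 MB)
69 MB → memory block 6 (remaining 59 MB)
65 MB → memory block 7 (remaining 63 MB)
31 MB → memory block 1 (remaining 8 MB)
29 MB → memory block 2 (remaining 11 MB)
14 MB → memory block 3 (remaining 29 MB)
14 MB → memory block 3 (remaining 15 MB)
14 MB → memory block 3 (remaining 1 MB)
13 MB → memory block 4 (remaining 38 MB)
12 MB → memory block 4 (remaining 26 MB)
Final memory blocks: [89,31] [88,29] [85,14,14,14] [77,13,12] [70] [69] [65].

7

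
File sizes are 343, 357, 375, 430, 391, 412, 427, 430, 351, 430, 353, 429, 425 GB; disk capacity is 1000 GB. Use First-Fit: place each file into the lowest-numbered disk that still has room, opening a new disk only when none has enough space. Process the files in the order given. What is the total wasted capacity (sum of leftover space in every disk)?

1847

disk 1: place 343 GB, 657 GB left
disk 1: place 357 GB, 300 GB left
disk 2: place 375 GB, 625 GB left
disk 2: place 430 GB, 195 GB left
disk 3: place 391 GB, 609 GB left
disk 3: place 412 GB, 197 GB left
disk 4: place 427 GB, 573 GB left
disk 4: place 430 GB, 143 GB left
disk 5: place 351 GB, 649 GB left
disk 5: place 430 GB, 219 GB left
disk 6: place 353 GB, 647 GB left
disk 6: place 429 GB, 218 GB left
disk 7: place 425 GB, 575 GB left
7 disks × 1000 GB = 7000 GB; used 5153 GB; unused 1847 GB.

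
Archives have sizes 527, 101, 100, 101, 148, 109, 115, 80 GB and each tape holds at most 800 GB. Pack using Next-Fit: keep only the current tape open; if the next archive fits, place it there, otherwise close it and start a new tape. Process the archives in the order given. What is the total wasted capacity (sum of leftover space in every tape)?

319

Put 527 GB in tape 1; 273 GB remain.
Put 101 GB in tape 1; 172 GB remain.
Put 100 GB in tape 1; 72 GB remain.
Put 101 GB in tape 2; 699 GB remain.
Put 148 GB in tape 2; 551 GB remain.
Put 109 GB in tape 2; 442 GB remain.
Put 115 GB in tape 2; 327 GB remain.
Put 80 GB in tape 2; 247 GB remain.
2 tapes × 800 GB = 1600 GB; used 1281 GB; unused 319 GB.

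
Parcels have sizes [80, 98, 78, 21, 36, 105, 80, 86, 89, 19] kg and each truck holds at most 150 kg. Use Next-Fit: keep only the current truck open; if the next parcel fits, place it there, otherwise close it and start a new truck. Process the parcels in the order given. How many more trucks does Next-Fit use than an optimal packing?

0

Next-Fit: [80] [98] [78,21,36] [105] [80] [86] [89,19] → 7 trucks.
7 parcels exceed 75 kg (half the capacity), and no two of those can share a truck, so at least 7 trucks are needed.
So 7 is already optimal.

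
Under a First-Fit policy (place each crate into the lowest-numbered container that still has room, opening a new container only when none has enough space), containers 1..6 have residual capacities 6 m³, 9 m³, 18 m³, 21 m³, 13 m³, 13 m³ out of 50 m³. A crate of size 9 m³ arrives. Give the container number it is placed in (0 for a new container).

2

Containers with room: container 2 (9 m³), container 3 (18 m³), container 4 (21 m³), container 5 (13 m³), container 6 (13 m³).
The first with room is container 2.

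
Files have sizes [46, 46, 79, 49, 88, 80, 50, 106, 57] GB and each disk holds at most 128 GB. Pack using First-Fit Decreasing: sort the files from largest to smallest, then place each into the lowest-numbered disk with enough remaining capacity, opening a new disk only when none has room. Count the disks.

6 disks

Sorted descending: 106, 88, 80, 79, 57, 50, 49, 46, 46.
106 GB → disk 1 (remaining 22 GB)
88 GB → disk 2 (remaining 40 GB)
80 GB → disk 3 (remaining 48 GB)
79 GB → disk 4 (remaining 49 GB)
57 GB → disk 5 (remaining 71 GB)
50 GB → disk 5 (remaining 21 GB)
49 GB → disk 4 (remaining 0 GB)
46 GB → disk 3 (remaining 2 GB)
46 GB → disk 6 (remaining 82 GB)
Final disks: [106] [88] [80,46] [79,49] [57,50] [46].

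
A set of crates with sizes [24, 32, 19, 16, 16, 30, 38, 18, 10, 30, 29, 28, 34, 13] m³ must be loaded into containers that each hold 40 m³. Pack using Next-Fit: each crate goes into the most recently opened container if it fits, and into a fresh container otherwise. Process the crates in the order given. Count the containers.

12 containers

24 m³ → container 1 (remaining 16 m³)
32 m³ → container 2 (remaining 8 m³)
19 m³ → container 3 (remaining 21 m³)
16 m³ → container 3 (remaining 5 m³)
16 m³ → container 4 (remaining 24 m³)
30 m³ → container 5 (remaining 10 m³)
38 m³ → container 6 (remaining 2 m³)
18 m³ → container 7 (remaining 22 m³)
10 m³ → container 7 (remaining 12 m³)
30 m³ → container 8 (remaining 10 m³)
29 m³ → container 9 (remaining 11 m³)
28 m³ → container 10 (remaining 12 m³)
34 m³ → container 11 (remaining 6 m³)
13 m³ → container 12 (remaining 27 m³)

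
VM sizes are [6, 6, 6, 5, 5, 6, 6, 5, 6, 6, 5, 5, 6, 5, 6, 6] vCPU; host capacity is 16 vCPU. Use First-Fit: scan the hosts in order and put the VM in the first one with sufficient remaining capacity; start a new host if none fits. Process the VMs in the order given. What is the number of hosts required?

host 1: place 6 vCPU, 10 vCPU left
host 1: place 6 vCPU, 4 vCPU left
host 2: place 6 vCPU, 10 vCPU left
host 2: place 5 vCPU, 5 vCPU left
host 2: place 5 vCPU, 0 vCPU left
host 3: place 6 vCPU, 10 vCPU left
host 3: place 6 vCPU, 4 vCPU left
host 4: place 5 vCPU, 11 vCPU left
host 4: place 6 vCPU, 5 vCPU left
host 5: place 6 vCPU, 10 vCPU left
host 4: place 5 vCPU, 0 vCPU left
host 5: place 5 vCPU, 5 vCPU left
host 6: place 6 vCPU, 10 vCPU left
host 5: place 5 vCPU, 0 vCPU left
host 6: place 6 vCPU, 4 vCPU left
host 7: place 6 vCPU, 10 vCPU left

7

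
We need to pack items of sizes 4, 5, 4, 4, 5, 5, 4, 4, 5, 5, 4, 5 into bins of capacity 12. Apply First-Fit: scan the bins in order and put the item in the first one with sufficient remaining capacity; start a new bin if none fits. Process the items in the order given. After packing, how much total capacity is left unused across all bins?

18

4 → bin 1 (remaining 8)
5 → bin 1 (remaining 3)
4 → bin 2 (remaining 8)
4 → bin 2 (remaining 4)
5 → bin 3 (remaining 7)
5 → bin 3 (remaining 2)
4 → bin 2 (remaining 0)
4 → bin 4 (remaining 8)
5 → bin 4 (remaining 3)
5 → bin 5 (remaining 7)
4 → bin 5 (remaining 3)
5 → bin 6 (remaining 7)
6 bins × 12 = 72; used 54; unused 18.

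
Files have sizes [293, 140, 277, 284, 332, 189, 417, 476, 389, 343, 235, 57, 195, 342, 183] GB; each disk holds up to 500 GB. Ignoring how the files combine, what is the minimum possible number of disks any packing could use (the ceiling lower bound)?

9 disks

Total size = 293 + 140 + 277 + 284 + 332 + 189 + 417 + 476 + 389 + 343 + 235 + 57 + 195 + 342 + 183 = 4152 GB.
⌈4152 / 500⌉ = 9.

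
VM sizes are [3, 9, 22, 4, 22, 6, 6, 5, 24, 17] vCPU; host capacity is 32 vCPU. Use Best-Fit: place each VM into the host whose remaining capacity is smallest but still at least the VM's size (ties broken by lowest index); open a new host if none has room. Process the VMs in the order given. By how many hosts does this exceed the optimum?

1

Best-Fit: [3,9,5] [22,4,6] [22,6] [24] [17] → 5 hosts.
Total size 118 vCPU; any packing needs at least ⌈118/32⌉ = 4 hosts.
An optimal packing achieves that bound: [24,6] [22,9] [22,6,4] [17,5,3] → 4 hosts.
Excess: 5 − 4 = 1.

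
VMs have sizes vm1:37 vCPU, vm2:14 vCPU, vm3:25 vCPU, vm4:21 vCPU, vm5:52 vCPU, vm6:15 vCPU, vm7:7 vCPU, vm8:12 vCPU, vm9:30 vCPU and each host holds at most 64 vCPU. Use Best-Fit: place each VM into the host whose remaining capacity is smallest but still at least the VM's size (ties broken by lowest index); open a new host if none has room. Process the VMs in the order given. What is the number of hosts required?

vm1 (37 vCPU) → host 1 (remaining 27 vCPU)
vm2 (14 vCPU) → host 1 (remaining 13 vCPU)
vm3 (25 vCPU) → host 2 (remaining 39 vCPU)
vm4 (21 vCPU) → host 2 (remaining 18 vCPU)
vm5 (52 vCPU) → host 3 (remaining 12 vCPU)
vm6 (15 vCPU) → host 2 (remaining 3 vCPU)
vm7 (7 vCPU) → host 3 (remaining 5 vCPU)
vm8 (12 vCPU) → host 1 (remaining 1 vCPU)
vm9 (30 vCPU) → host 4 (remaining 34 vCPU)

4 hosts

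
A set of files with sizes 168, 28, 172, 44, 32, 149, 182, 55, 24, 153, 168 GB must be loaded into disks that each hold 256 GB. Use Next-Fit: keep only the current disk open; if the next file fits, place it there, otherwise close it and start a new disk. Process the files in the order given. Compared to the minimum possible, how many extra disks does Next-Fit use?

Next-Fit: [168,28] [172,44,32] [149] [182,55] [24,153] [168] → 6 disks.
6 files exceed 128 GB (half the capacity), and no two of those can share a disk, so at least 6 disks are needed.
So 6 is already optimal.

0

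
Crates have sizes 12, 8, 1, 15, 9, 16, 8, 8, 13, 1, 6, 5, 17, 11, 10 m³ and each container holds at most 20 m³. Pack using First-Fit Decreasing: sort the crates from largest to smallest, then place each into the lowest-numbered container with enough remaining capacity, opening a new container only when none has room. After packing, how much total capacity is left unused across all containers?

Sorted descending: 17, 16, 15, 13, 12, 11, 10, 9, 8, 8, 8, 6, 5, 1, 1.
container 1: place 17 m³, 3 m³ left
container 2: place 16 m³, 4 m³ left
container 3: place 15 m³, 5 m³ left
container 4: place 13 m³, 7 m³ left
container 5: place 12 m³, 8 m³ left
container 6: place 11 m³, 9 m³ left
container 7: place 10 m³, 10 m³ left
container 6: place 9 m³, 0 m³ left
container 5: place 8 m³, 0 m³ left
container 7: place 8 m³, 2 m³ left
container 8: place 8 m³, 12 m³ left
container 4: place 6 m³, 1 m³ left
container 3: place 5 m³, 0 m³ left
container 1: place 1 m³, 2 m³ left
container 1: place 1 m³, 1 m³ left
8 containers × 20 m³ = 160 m³; used 140 m³; unused 20 m³.

20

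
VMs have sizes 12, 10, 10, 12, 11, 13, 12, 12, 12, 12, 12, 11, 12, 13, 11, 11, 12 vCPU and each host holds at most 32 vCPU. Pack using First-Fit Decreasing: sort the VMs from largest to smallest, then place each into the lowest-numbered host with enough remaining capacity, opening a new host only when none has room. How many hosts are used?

Sorted descending: 13, 13, 12, 12, 12, 12, 12, 12, 12, 12, 12, 11, 11, 11, 11, 10, 10.
Put 13 vCPU in host 1; 19 vCPU remain.
Put 13 vCPU in host 1; 6 vCPU remain.
Put 12 vCPU in host 2; 20 vCPU remain.
Put 12 vCPU in host 2; 8 vCPU remain.
Put 12 vCPU in host 3; 20 vCPU remain.
Put 12 vCPU in host 3; 8 vCPU remain.
Put 12 vCPU in host 4; 20 vCPU remain.
Put 12 vCPU in host 4; 8 vCPU remain.
Put 12 vCPU in host 5; 20 vCPU remain.
Put 12 vCPU in host 5; 8 vCPU remain.
Put 12 vCPU in host 6; 20 vCPU remain.
Put 11 vCPU in host 6; 9 vCPU remain.
Put 11 vCPU in host 7; 21 vCPU remain.
Put 11 vCPU in host 7; 10 vCPU remain.
Put 11 vCPU in host 8; 21 vCPU remain.
Put 10 vCPU in host 7; 0 vCPU remain.
Put 10 vCPU in host 8; 11 vCPU remain.
Final hosts: [13,13] [12,12] [12,12] [12,12] [12,12] [12,11] [11,11,10] [11,10].

8 hosts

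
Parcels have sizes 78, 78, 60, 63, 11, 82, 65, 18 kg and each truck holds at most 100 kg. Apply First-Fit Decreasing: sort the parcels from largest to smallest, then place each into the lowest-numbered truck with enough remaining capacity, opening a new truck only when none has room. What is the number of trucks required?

Sorted descending: 82, 78, 78, 65, 63, 60, 18, 11.
truck 1: place 82 kg, 18 kg left
truck 2: place 78 kg, 22 kg left
truck 3: place 78 kg, 22 kg left
truck 4: place 65 kg, 35 kg left
truck 5: place 63 kg, 37 kg left
truck 6: place 60 kg, 40 kg left
truck 1: place 18 kg, 0 kg left
truck 2: place 11 kg, 11 kg left
Final trucks: [82,18] [78,11] [78] [65] [63] [60].

6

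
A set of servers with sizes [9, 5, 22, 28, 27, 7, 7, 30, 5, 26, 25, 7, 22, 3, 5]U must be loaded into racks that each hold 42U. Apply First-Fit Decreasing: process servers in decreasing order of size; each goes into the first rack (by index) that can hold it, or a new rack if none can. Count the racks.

7

Sorted descending: 30, 28, 27, 26, 25, 22, 22, 9, 7, 7, 7, 5, 5, 5, 3.
30U → rack 1 (remaining 12U)
28U → rack 2 (remaining 14U)
27U → rack 3 (remaining 15U)
26U → rack 4 (remaining 16U)
25U → rack 5 (remaining 17U)
22U → rack 6 (remaining 20U)
22U → rack 7 (remaining 20U)
9U → rack 1 (remaining 3U)
7U → rack 2 (remaining 7U)
7U → rack 2 (remaining 0U)
7U → rack 3 (remaining 8U)
5U → rack 3 (remaining 3U)
5U → rack 4 (remaining 11U)
5U → rack 4 (remaining 6U)
3U → rack 1 (remaining 0U)
Final racks: [30,9,3] [28,7,7] [27,7,5] [26,5,5] [25] [22] [22].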